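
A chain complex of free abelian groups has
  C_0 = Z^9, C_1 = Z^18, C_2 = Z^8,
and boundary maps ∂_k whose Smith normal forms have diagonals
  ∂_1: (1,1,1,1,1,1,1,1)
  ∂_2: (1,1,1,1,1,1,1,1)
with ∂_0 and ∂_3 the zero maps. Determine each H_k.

H_0 ≅ Z,  H_1 ≅ Z^2,  H_2 = 0.

H_0: b_0 = 9 − 0 − 8 = 1; torsion from ∂_1 factors > 1: none. So H_0 ≅ Z.
H_1: b_1 = 18 − 8 − 8 = 2; torsion from ∂_2 factors > 1: none. So H_1 ≅ Z^2.
H_2: b_2 = 8 − 8 − 0 = 0; torsion from ∂_3 factors > 1: none. So H_2 ≅ 0.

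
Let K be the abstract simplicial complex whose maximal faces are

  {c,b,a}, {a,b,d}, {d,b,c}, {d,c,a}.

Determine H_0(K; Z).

K has 4 vertices, 6 edges, 4 triangles.
rank ∂_0 = 0, rank ∂_1 = 3 ⇒ b_0 = 4 − 0 − 3 = 1; all invariant factors of ∂_1 are 1 so no torsion. So H_0 ≅ Z.

H_0 ≅ Z.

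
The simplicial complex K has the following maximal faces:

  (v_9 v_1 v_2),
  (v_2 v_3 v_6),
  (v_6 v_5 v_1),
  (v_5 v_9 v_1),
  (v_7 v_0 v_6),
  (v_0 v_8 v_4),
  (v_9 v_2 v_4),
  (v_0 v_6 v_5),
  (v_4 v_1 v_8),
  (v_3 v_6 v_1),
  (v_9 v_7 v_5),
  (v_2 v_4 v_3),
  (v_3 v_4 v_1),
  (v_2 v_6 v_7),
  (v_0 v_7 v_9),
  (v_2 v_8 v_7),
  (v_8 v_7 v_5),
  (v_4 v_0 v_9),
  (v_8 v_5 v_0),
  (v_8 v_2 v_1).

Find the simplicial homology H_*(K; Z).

H_0 = Z,  H_1 = Z ⊕ Z/2,  H_2 = 0.

Fix the vertex order v_0 < v_1 < v_2 < v_3 < v_4 < v_5 < v_6 < v_7 < v_8 < v_9 and write every simplex with vertices in increasing order. Then dim K = 2 and the simplices of K are:

  0-simplices (10): [v_0], [v_1], [v_2], [v_3], [v_4], [v_5], [v_6], [v_7], [v_8], [v_9]
  1-simplices (30): (30 of them)
  2-simplices (20): (20 of them)

giving chain groups C_0 ≅ Z^10, C_1 ≅ Z^30, C_2 ≅ Z^20.

The boundary map ∂_1: C_1 → C_0 sends each edge [p,q] (with p < q) to q − p.
As a 10×30 matrix over Z this has rank 9, with invariant factors (1,1,1,1,1,1,1,1,1).

Boundary ∂_2: C_2 → C_1 maps a triangle to the signed sum of its edges. For instance
  ∂[v_0,v_7,v_9] = [v_7,v_9] − [v_0,v_9] + [v_0,v_7],
  ∂[v_0,v_5,v_8] = [v_5,v_8] − [v_0,v_8] + [v_0,v_5].
The 30×20 boundary matrix has rank 20 and Smith normal form diag(1,1,1,1,1,1,1,1,1,1,1,1,1,1,1,1,1,1,1,2).

From H_k ≅ ker(∂_k) / im(∂_{k+1}) we obtain:

  H_0: rank C_0 − rank ∂_1 = 10 − 9 = 1, and the invariant factors of ∂_1 are all 1, so H_0 = Z.
  H_1: rank ker ∂_1 − rank ∂_2 = (30 − 9) − 20 = 1, and ∂_2 has invariant factor 2 > 1, so H_1 = Z ⊕ Z/2.
  H_2: rank ker ∂_2 − rank ∂_3 = (20 − 20) − 0 = 0, and there is no ∂_3, so H_2 = 0.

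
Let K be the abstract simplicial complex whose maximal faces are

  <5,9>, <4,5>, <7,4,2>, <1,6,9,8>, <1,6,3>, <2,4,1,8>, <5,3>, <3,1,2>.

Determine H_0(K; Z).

We work with the vertex ordering 1 < 2 < 3 < 4 < 5 < 6 < 7 < 8 < 9. The simplices of K, each written with vertices in increasing order, are:

  0-simplices (9): [1], [2], [3], [4], [5], [6], [7], [8], [9]
  1-simplices (19): [1,2], [1,3], [1,4], [1,6], [1,8], [1,9], [2,3], [2,4], [2,7], [2,8], [3,5], [3,6], [4,5], [4,7], [4,8], [5,9], [6,8], [6,9], [8,9]
  2-simplices (11): [1,2,3], [1,2,4], [1,2,8], [1,3,6], [1,4,8], [1,6,8], [1,6,9], [1,8,9], [2,4,7], [2,4,8], [6,8,9]
  3-simplices (2): [1,2,4,8], [1,6,8,9]

Hence C_0 ≅ Z^9, C_1 ≅ Z^19, C_2 ≅ Z^11, C_3 ≅ Z^2.

Boundary ∂_1: C_1 → C_0 sends each edge [p,q] (with p < q) to q − p.
As a 9×19 matrix over Z this has rank 8, with invariant factors (1,1,1,1,1,1,1,1).

∂_2: C_2 → C_1 maps a triangle to the signed sum of its edges. For instance
  ∂[2,4,8] = [4,8] − [2,8] + [2,4],
  ∂[1,8,9] = [8,9] − [1,9] + [1,8].
This gives a 19×11 integer matrix of rank 9; reducing to Smith normal form yields diagonal entries (1,1,1,1,1,1,1,1,1).

Boundary ∂_3: C_3 → C_2 sends each 3-simplex σ to the alternating sum Σ_i (−1)^i (σ with its i-th vertex removed). For instance
  ∂[1,6,8,9] = [6,8,9] − [1,8,9] + [1,6,9] − [1,6,8],
  ∂[1,2,4,8] = [2,4,8] − [1,4,8] + [1,2,8] − [1,2,4].
The 11×2 boundary matrix has rank 2 and Smith normal form diag(1,1).

Reading off H_k = ker ∂_k / im ∂_{k+1}:

  H_0: rank C_0 − rank ∂_1 = 9 − 8 = 1, and the invariant factors of ∂_1 are all 1, so H_0 ≅ Z.

H_0 ≅ Z.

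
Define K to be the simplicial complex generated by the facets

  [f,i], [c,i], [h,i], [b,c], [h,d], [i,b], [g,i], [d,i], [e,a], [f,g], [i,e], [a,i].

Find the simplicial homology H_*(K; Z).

H_0 ≅ Z,  H_1 ≅ Z^4.

We work with the vertex ordering a < b < c < d < e < f < g < h < i. The simplices of K, each written with vertices in increasing order, are:

  0-simplices (9): a, b, c, d, e, f, g, h, i
  1-simplices (12): ae, ai, bc, bi, ci, dh, di, ei, fg, fi, gi, hi

Hence C_0 ≅ Z^9, C_1 ≅ Z^12.

∂_1: C_1 → C_0 sends each edge [p,q] (with p < q) to q − p. For instance
  ∂dh = h − d.
The resulting 9×12 matrix has rank 8, and its Smith normal form has invariant factors (1,1,1,1,1,1,1,1).

Reading off H_k = ker ∂_k / im ∂_{k+1}:

  H_0: rank C_0 − rank ∂_1 = 9 − 8 = 1, and the invariant factors of ∂_1 are all 1, so H_0 = Z.
  H_1: rank ker ∂_1 − rank ∂_2 = (12 − 8) − 0 = 4, and there is no ∂_2, so H_1 = Z^4.

As a check, the Euler characteristic is 9 − 12 = -3, which agrees with 1 − 4 = -3.
(K is a triangulation of a wedge of 4 circles.)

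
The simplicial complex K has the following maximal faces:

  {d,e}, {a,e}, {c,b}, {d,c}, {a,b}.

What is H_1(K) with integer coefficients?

H_1 ≅ Z.

We work with the vertex ordering a < b < c < d < e. The simplices of K, each written with vertices in increasing order, are:

  0-simplices (5): a, b, c, d, e
  1-simplices (5): ab, ae, bc, cd, de

giving chain groups C_0 ≅ Z^5, C_1 ≅ Z^5.

∂_1: C_1 → C_0 sends each edge [p,q] (with p < q) to q − p. For instance
  ∂cd = d − c.
The resulting 5×5 matrix has rank 4, and its Smith normal form has invariant factors (1,1,1,1).

From H_k ≅ ker(∂_k) / im(∂_{k+1}) we obtain:

  H_1: rank ker ∂_1 − rank ∂_2 = (5 − 4) − 0 = 1, and there is no ∂_2, so H_1 = Z.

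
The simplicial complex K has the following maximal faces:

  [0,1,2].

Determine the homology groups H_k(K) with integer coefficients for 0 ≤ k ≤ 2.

Take the total order 0 < 1 < 2 on the vertex set. Then K (dimension 2) consists of the simplices:

  0-simplices (3): [0], [1], [2]
  1-simplices (3): [0,1], [0,2], [1,2]
  2-simplices (1): [0,1,2]

giving chain groups C_0 ≅ Z^3, C_1 ≅ Z^3, C_2 ≅ Z^1.

∂_1: C_1 → C_0 sends each edge [p,q] (with p < q) to q − p.
The 3×3 boundary matrix has rank 2 and Smith normal form diag(1,1).

Boundary ∂_2: C_2 → C_1 acts by ∂[p,q,r] = [q,r] − [p,r] + [p,q]. For instance
  ∂[0,1,2] = [1,2] − [0,2] + [0,1].
The 3×1 boundary matrix has rank 1 and Smith normal form diag(1).

Reading off H_k = ker ∂_k / im ∂_{k+1}:

  H_0: rank C_0 − rank ∂_1 = 3 − 2 = 1, and the invariant factors of ∂_1 are all 1, so H_0 = Z.
  H_1: rank ker ∂_1 − rank ∂_2 = (3 − 2) − 1 = 0, and the invariant factors of ∂_2 are all 1, so H_1 = 0.
  H_2: rank ker ∂_2 − rank ∂_3 = (1 − 1) − 0 = 0, and there is no ∂_3, so H_2 = 0.

(K is a triangulation of the 2-simplex.)

H_0 = Z,  H_1 = 0,  H_2 = 0.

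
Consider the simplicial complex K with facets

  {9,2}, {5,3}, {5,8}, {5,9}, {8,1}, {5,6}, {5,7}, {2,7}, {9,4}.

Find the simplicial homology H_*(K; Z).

Order the vertices as 1 < 2 < 3 < 4 < 5 < 6 < 7 < 8 < 9. Listing each simplex with vertices in this order, K has dimension 1 with simplices:

  0-simplices (9): [1], [2], [3], [4], [5], [6], [7], [8], [9]
  1-simplices (9): [1,8], [2,7], [2,9], [3,5], [4,9], [5,6], [5,7], [5,8], [5,9]

giving chain groups C_0 ≅ Z^9, C_1 ≅ Z^9.

∂_1: C_1 → C_0 maps an edge to its endpoints' difference, ∂[p,q] = q − p. For instance
  ∂[2,9] = [9] − [2].
As a 9×9 matrix over Z this has rank 8, with invariant factors (1,1,1,1,1,1,1,1).

Computing H_k = (kernel of ∂_k) / (image of ∂_{k+1}):

  H_0: rank C_0 − rank ∂_1 = 9 − 8 = 1, and the invariant factors of ∂_1 are all 1, so H_0 = Z.
  H_1: rank ker ∂_1 − rank ∂_2 = (9 − 8) − 0 = 1, and there is no ∂_2, so H_1 = Z.

H_0 = Z,  H_1 = Z.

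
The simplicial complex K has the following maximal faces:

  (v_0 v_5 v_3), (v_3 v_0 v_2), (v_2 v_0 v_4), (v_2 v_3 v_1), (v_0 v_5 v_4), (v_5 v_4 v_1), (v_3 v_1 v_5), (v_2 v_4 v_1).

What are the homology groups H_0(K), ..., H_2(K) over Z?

We work with the vertex ordering v_0 < v_1 < v_2 < v_3 < v_4 < v_5. The simplices of K, each written with vertices in increasing order, are:

  0-simplices (6): [v_0], [v_1], [v_2], [v_3], [v_4], [v_5]
  1-simplices (12): [v_0,v_2], [v_0,v_3], [v_0,v_4], [v_0,v_5], [v_1,v_2], [v_1,v_3], [v_1,v_4], [v_1,v_5], [v_2,v_3], [v_2,v_4], [v_3,v_5], [v_4,v_5]
  2-simplices (8): [v_0,v_2,v_3], [v_0,v_2,v_4], [v_0,v_3,v_5], [v_0,v_4,v_5], [v_1,v_2,v_3], [v_1,v_2,v_4], [v_1,v_3,v_5], [v_1,v_4,v_5]

giving chain groups C_0 ≅ Z^6, C_1 ≅ Z^12, C_2 ≅ Z^8.

The boundary map ∂_1: C_1 → C_0 sends each edge [p,q] (with p < q) to q − p. For instance
  ∂[v_1,v_5] = [v_5] − [v_1].
The resulting 6×12 matrix has rank 5, and its Smith normal form has invariant factors (1,1,1,1,1).

Boundary ∂_2: C_2 → C_1 acts by ∂[p,q,r] = [q,r] − [p,r] + [p,q]. For instance
  ∂[v_0,v_3,v_5] = [v_3,v_5] − [v_0,v_5] + [v_0,v_3],
  ∂[v_1,v_4,v_5] = [v_4,v_5] − [v_1,v_5] + [v_1,v_4].
This gives a 12×8 integer matrix of rank 7; reducing to Smith normal form yields diagonal entries (1,1,1,1,1,1,1).

From H_k ≅ ker(∂_k) / im(∂_{k+1}) we obtain:

  H_0: rank C_0 − rank ∂_1 = 6 − 5 = 1, and the invariant factors of ∂_1 are all 1, so H_0 = Z.
  H_1: rank ker ∂_1 − rank ∂_2 = (12 − 5) − 7 = 0, and the invariant factors of ∂_2 are all 1, so H_1 = 0.
  H_2: rank ker ∂_2 − rank ∂_3 = (8 − 7) − 0 = 1, and there is no ∂_3, so H_2 = Z.

(K is a triangulation of the 2-sphere S^2.)

H_0 = Z,  H_1 = 0,  H_2 = Z.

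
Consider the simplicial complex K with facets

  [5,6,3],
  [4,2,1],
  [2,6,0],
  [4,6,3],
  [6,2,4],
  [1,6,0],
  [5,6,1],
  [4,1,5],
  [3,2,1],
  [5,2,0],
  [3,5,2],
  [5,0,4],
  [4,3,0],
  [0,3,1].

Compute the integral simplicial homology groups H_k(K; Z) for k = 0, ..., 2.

H_0 ≅ Z,  H_1 ≅ Z^2,  H_2 ≅ Z.

K has 7 vertices, 21 edges, 14 triangles.
rank ∂_0 = 0, rank ∂_1 = 6 ⇒ b_0 = 7 − 0 − 6 = 1; all invariant factors of ∂_1 are 1 so no torsion. So H_0 ≅ Z.
rank ∂_1 = 6, rank ∂_2 = 13 ⇒ b_1 = 21 − 6 − 13 = 2; all invariant factors of ∂_2 are 1 so no torsion. So H_1 ≅ Z^2.
rank ∂_2 = 13, rank ∂_3 = 0 ⇒ b_2 = 14 − 13 − 0 = 1. So H_2 ≅ Z.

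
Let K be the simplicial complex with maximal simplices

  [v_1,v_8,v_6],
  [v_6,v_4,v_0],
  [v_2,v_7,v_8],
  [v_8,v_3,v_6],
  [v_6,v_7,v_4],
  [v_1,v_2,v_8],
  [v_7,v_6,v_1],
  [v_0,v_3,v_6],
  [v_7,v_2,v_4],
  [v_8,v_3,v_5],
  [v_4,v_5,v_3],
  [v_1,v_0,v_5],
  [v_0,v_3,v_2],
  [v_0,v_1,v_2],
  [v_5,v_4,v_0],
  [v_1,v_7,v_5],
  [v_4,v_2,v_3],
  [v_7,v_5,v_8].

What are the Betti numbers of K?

b_0 = 1, b_1 = 1, b_2 = 0.

We work with the vertex ordering v_0 < v_1 < v_2 < v_3 < v_4 < v_5 < v_6 < v_7 < v_8. The simplices of K, each written with vertices in increasing order, are:

  0-simplices (9): [v_0], [v_1], [v_2], [v_3], [v_4], [v_5], [v_6], [v_7], [v_8]
  1-simplices (27): (27 of them)
  2-simplices (18): (18 of them)

giving chain groups C_0 ≅ Z^9, C_1 ≅ Z^27, C_2 ≅ Z^18.

The boundary map ∂_1: C_1 → C_0 sends each edge [p,q] (with p < q) to q − p.
The resulting 9×27 matrix has rank 8, and its Smith normal form has invariant factors (1,1,1,1,1,1,1,1).

∂_2: C_2 → C_1 acts by ∂[p,q,r] = [q,r] − [p,r] + [p,q]. For instance
  ∂[v_0,v_4,v_6] = [v_4,v_6] − [v_0,v_6] + [v_0,v_4],
  ∂[v_2,v_7,v_8] = [v_7,v_8] − [v_2,v_8] + [v_2,v_7].
As a 27×18 matrix over Z this has rank 18, with invariant factors (1,1,1,1,1,1,1,1,1,1,1,1,1,1,1,1,1,2).

Now H_k = ker ∂_k / im ∂_{k+1}, so:

  H_0: rank C_0 − rank ∂_1 = 9 − 8 = 1, and the invariant factors of ∂_1 are all 1, so H_0 ≅ Z.
  H_1: rank ker ∂_1 − rank ∂_2 = (27 − 8) − 18 = 1, and ∂_2 has invariant factor 2 > 1, so H_1 ≅ Z × Z/2.
  H_2: rank ker ∂_2 − rank ∂_3 = (18 − 18) − 0 = 0, and there is no ∂_3, so H_2 ≅ 0.

(K is a triangulation of the Klein bottle.)

Hence the Betti numbers are b_0 = 1, b_1 = 1, b_2 = 0.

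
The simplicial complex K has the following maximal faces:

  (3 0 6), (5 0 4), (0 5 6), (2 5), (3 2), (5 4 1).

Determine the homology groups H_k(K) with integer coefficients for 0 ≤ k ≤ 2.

H_0 ≅ Z,  H_1 ≅ Z,  H_2 = 0.

Order the vertices as 0 < 1 < 2 < 3 < 4 < 5 < 6. Listing each simplex with vertices in this order, K has dimension 2 with simplices:

  0-simplices (7): [0], [1], [2], [3], [4], [5], [6]
  1-simplices (11): [0,3], [0,4], [0,5], [0,6], [1,4], [1,5], [2,3], [2,5], [3,6], [4,5], [5,6]
  2-simplices (4): [0,3,6], [0,4,5], [0,5,6], [1,4,5]

giving chain groups C_0 ≅ Z^7, C_1 ≅ Z^11, C_2 ≅ Z^4.

∂_1: C_1 → C_0 maps an edge to its endpoints' difference, ∂[p,q] = q − p.
The 7×11 boundary matrix has rank 6 and Smith normal form diag(1,1,1,1,1,1).

∂_2: C_2 → C_1 sends each 2-simplex [p,q,r] to [q,r] − [p,r] + [p,q]. For instance
  ∂[0,4,5] = [4,5] − [0,5] + [0,4],
  ∂[1,4,5] = [4,5] − [1,5] + [1,4].
This gives a 11×4 integer matrix of rank 4; reducing to Smith normal form yields diagonal entries (1,1,1,1).

Reading off H_k = ker ∂_k / im ∂_{k+1}:

  H_0: rank C_0 − rank ∂_1 = 7 − 6 = 1, and the invariant factors of ∂_1 are all 1, so H_0 = Z.
  H_1: rank ker ∂_1 − rank ∂_2 = (11 − 6) − 4 = 1, and the invariant factors of ∂_2 are all 1, so H_1 = Z.
  H_2: rank ker ∂_2 − rank ∂_3 = (4 − 4) − 0 = 0, and there is no ∂_3, so H_2 = 0.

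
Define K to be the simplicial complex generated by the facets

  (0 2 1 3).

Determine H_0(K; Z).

Order the vertices as 0 < 1 < 2 < 3. Listing each simplex with vertices in this order, K has dimension 3 with simplices:

  0-simplices (4): [0], [1], [2], [3]
  1-simplices (6): [0,1], [0,2], [0,3], [1,2], [1,3], [2,3]
  2-simplices (4): [0,1,2], [0,1,3], [0,2,3], [1,2,3]
  3-simplices (1): [0,1,2,3]

Hence C_0 ≅ Z^4, C_1 ≅ Z^6, C_2 ≅ Z^4, C_3 ≅ Z^1.

Boundary ∂_1: C_1 → C_0 is given by ∂[p,q] = [q] − [p]. For instance
  ∂[2,3] = [3] − [2].
This gives a 4×6 integer matrix of rank 3; reducing to Smith normal form yields diagonal entries (1,1,1).

Boundary ∂_2: C_2 → C_1 acts by ∂[p,q,r] = [q,r] − [p,r] + [p,q]. For instance
  ∂[1,2,3] = [2,3] − [1,3] + [1,2],
  ∂[0,1,3] = [1,3] − [0,3] + [0,1].
As a 6×4 matrix over Z this has rank 3, with invariant factors (1,1,1).

Boundary ∂_3: C_3 → C_2 sends each 3-simplex σ to the alternating sum Σ_i (−1)^i (σ with its i-th vertex removed). For instance
  ∂[0,1,2,3] = [1,2,3] − [0,2,3] + [0,1,3] − [0,1,2].
The resulting 4×1 matrix has rank 1, and its Smith normal form has invariant factors (1).

From H_k ≅ ker(∂_k) / im(∂_{k+1}) we obtain:

  H_0: rank C_0 − rank ∂_1 = 4 − 3 = 1, and the invariant factors of ∂_1 are all 1, so H_0 = Z.

(K is a triangulation of the 3-simplex.)

H_0 = Z.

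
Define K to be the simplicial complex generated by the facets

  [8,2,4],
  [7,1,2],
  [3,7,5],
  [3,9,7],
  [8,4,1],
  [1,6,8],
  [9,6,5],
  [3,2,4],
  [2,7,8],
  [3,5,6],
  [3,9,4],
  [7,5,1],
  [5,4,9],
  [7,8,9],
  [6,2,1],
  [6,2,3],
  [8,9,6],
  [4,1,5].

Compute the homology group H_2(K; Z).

We work with the vertex ordering 1 < 2 < 3 < 4 < 5 < 6 < 7 < 8 < 9. The simplices of K, each written with vertices in increasing order, are:

  0-simplices (9): [1], [2], [3], [4], [5], [6], [7], [8], [9]
  1-simplices (27): (27 of them)
  2-simplices (18): [1,2,6], [1,2,7], [1,4,5], [1,4,8], [1,5,7], [1,6,8], [2,3,4], [2,3,6], [2,4,8], [2,7,8], [3,4,9], [3,5,6], [3,5,7], [3,7,9], [4,5,9], [5,6,9], [6,8,9], [7,8,9]

Hence C_0 ≅ Z^9, C_1 ≅ Z^27, C_2 ≅ Z^18.

The boundary map ∂_1: C_1 → C_0 maps an edge to its endpoints' difference, ∂[p,q] = q − p.
The 9×27 boundary matrix has rank 8 and Smith normal form diag(1,1,1,1,1,1,1,1).

Boundary ∂_2: C_2 → C_1 acts by ∂[p,q,r] = [q,r] − [p,r] + [p,q]. For instance
  ∂[2,4,8] = [4,8] − [2,8] + [2,4],
  ∂[2,3,4] = [3,4] − [2,4] + [2,3].
The 27×18 boundary matrix has rank 18 and Smith normal form diag(1,1,1,1,1,1,1,1,1,1,1,1,1,1,1,1,1,2).

From H_k ≅ ker(∂_k) / im(∂_{k+1}) we obtain:

  H_2: rank ker ∂_2 − rank ∂_3 = (18 − 18) − 0 = 0, and there is no ∂_3, so H_2 ≅ 0.

H_2 ≅ 0.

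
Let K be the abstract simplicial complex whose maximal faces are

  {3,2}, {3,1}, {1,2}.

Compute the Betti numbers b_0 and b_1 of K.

We work with the vertex ordering 1 < 2 < 3. The simplices of K, each written with vertices in increasing order, are:

  0-simplices (3): [1], [2], [3]
  1-simplices (3): [1,2], [1,3], [2,3]

Hence C_0 ≅ Z^3, C_1 ≅ Z^3.

The boundary map ∂_1: C_1 → C_0 sends each edge [p,q] (with p < q) to q − p.
The resulting 3×3 matrix has rank 2, and its Smith normal form has invariant factors (1,1).

Reading off H_k = ker ∂_k / im ∂_{k+1}:

  H_0: rank C_0 − rank ∂_1 = 3 − 2 = 1, and the invariant factors of ∂_1 are all 1, so H_0 = Z.
  H_1: rank ker ∂_1 − rank ∂_2 = (3 − 2) − 0 = 1, and there is no ∂_2, so H_1 = Z.

As a check, the Euler characteristic is 3 − 3 = 0, which agrees with 1 − 1 = 0.

Hence the Betti numbers are b_0 = 1, b_1 = 1.

b_0 = 1, b_1 = 1.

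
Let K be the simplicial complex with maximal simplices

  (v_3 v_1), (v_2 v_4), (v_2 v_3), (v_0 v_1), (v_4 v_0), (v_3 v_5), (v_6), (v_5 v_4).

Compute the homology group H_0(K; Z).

Order the vertices as v_0 < v_1 < v_2 < v_3 < v_4 < v_5 < v_6. Listing each simplex with vertices in this order, K has dimension 1 with simplices:

  0-simplices (7): [v_0], [v_1], [v_2], [v_3], [v_4], [v_5], [v_6]
  1-simplices (7): [v_0,v_1], [v_0,v_4], [v_1,v_3], [v_2,v_3], [v_2,v_4], [v_3,v_5], [v_4,v_5]

giving chain groups C_0 ≅ Z^7, C_1 ≅ Z^7.

∂_1: C_1 → C_0 sends each edge [p,q] (with p < q) to q − p. For instance
  ∂[v_2,v_3] = [v_3] − [v_2].
This gives a 7×7 integer matrix of rank 5; reducing to Smith normal form yields diagonal entries (1,1,1,1,1).

From H_k ≅ ker(∂_k) / im(∂_{k+1}) we obtain:

  H_0: rank C_0 − rank ∂_1 = 7 − 5 = 2, and the invariant factors of ∂_1 are all 1, so H_0 = Z^2.

H_0 = Z^2.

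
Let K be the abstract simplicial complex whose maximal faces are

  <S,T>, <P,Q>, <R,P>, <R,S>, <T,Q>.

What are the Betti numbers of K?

We work with the vertex ordering P < Q < R < S < T. The simplices of K, each written with vertices in increasing order, are:

  0-simplices (5): P, Q, R, S, T
  1-simplices (5): PQ, PR, QT, RS, ST

so the chain groups are C_0 ≅ Z^5, C_1 ≅ Z^5.

Boundary ∂_1: C_1 → C_0 is given by ∂[p,q] = [q] − [p]. For instance
  ∂QT = T − Q.
The 5×5 boundary matrix has rank 4 and Smith normal form diag(1,1,1,1).

Now H_k = ker ∂_k / im ∂_{k+1}, so:

  H_0: rank C_0 − rank ∂_1 = 5 − 4 = 1, and the invariant factors of ∂_1 are all 1, so H_0 = Z.
  H_1: rank ker ∂_1 − rank ∂_2 = (5 − 4) − 0 = 1, and there is no ∂_2, so H_1 = Z.

As a check, the Euler characteristic is 5 − 5 = 0, which agrees with 1 − 1 = 0.

Hence the Betti numbers are b_0 = 1, b_1 = 1.

b_0 = 1, b_1 = 1.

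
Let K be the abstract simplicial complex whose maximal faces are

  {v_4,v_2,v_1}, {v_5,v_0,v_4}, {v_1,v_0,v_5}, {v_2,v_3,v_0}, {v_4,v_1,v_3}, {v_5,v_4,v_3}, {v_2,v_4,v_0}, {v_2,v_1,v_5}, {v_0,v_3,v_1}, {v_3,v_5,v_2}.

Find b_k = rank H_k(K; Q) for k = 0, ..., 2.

b_0 = 1, b_1 = 0, b_2 = 0.

K has 6 vertices, 15 edges, 10 triangles.
rank ∂_0 = 0, rank ∂_1 = 5 ⇒ b_0 = 6 − 0 − 5 = 1; all invariant factors of ∂_1 are 1 so no torsion. So H_0 ≅ Z.
rank ∂_1 = 5, rank ∂_2 = 10 ⇒ b_1 = 15 − 5 − 10 = 0; ∂_2 has invariant factor(s) [2] giving torsion. So H_1 ≅ Z_2.
rank ∂_2 = 10, rank ∂_3 = 0 ⇒ b_2 = 10 − 10 − 0 = 0. So H_2 ≅ 0.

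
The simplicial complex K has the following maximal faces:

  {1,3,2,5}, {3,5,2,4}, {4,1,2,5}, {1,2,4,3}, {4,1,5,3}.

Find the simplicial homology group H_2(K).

Order the vertices as 1 < 2 < 3 < 4 < 5. Listing each simplex with vertices in this order, K has dimension 3 with simplices:

  0-simplices (5): [1], [2], [3], [4], [5]
  1-simplices (10): [1,2], [1,3], [1,4], [1,5], [2,3], [2,4], [2,5], [3,4], [3,5], [4,5]
  2-simplices (10): [1,2,3], [1,2,4], [1,2,5], [1,3,4], [1,3,5], [1,4,5], [2,3,4], [2,3,5], [2,4,5], [3,4,5]
  3-simplices (5): [1,2,3,4], [1,2,3,5], [1,2,4,5], [1,3,4,5], [2,3,4,5]

giving chain groups C_0 ≅ Z^5, C_1 ≅ Z^10, C_2 ≅ Z^10, C_3 ≅ Z^5.

The boundary map ∂_1: C_1 → C_0 sends each edge [p,q] (with p < q) to q − p. For instance
  ∂[1,3] = [3] − [1].
The 5×10 boundary matrix has rank 4 and Smith normal form diag(1,1,1,1).

∂_2: C_2 → C_1 acts by ∂[p,q,r] = [q,r] − [p,r] + [p,q]. For instance
  ∂[1,2,5] = [2,5] − [1,5] + [1,2],
  ∂[1,2,3] = [2,3] − [1,3] + [1,2].
This gives a 10×10 integer matrix of rank 6; reducing to Smith normal form yields diagonal entries (1,1,1,1,1,1).

The boundary map ∂_3: C_3 → C_2 sends each 3-simplex σ to the alternating sum Σ_i (−1)^i (σ with its i-th vertex removed). For instance
  ∂[1,2,3,5] = [2,3,5] − [1,3,5] + [1,2,5] − [1,2,3],
  ∂[2,3,4,5] = [3,4,5] − [2,4,5] + [2,3,5] − [2,3,4].
As a 10×5 matrix over Z this has rank 4, with invariant factors (1,1,1,1).

From H_k ≅ ker(∂_k) / im(∂_{k+1}) we obtain:

  H_2: rank ker ∂_2 − rank ∂_3 = (10 − 6) − 4 = 0, and the invariant factors of ∂_3 are all 1, so H_2 = 0.

H_2 = 0.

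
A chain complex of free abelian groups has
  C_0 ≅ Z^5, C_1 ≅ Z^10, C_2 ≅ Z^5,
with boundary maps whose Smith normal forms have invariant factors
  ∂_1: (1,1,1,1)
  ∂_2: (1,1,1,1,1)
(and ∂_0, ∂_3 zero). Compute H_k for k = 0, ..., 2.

H_0 = Z,  H_1 = Z,  H_2 = 0.

H_0: b_0 = 5 − 0 − 4 = 1; torsion from ∂_1 factors > 1: none. So H_0 = Z.
H_1: b_1 = 10 − 4 − 5 = 1; torsion from ∂_2 factors > 1: none. So H_1 = Z.
H_2: b_2 = 5 − 5 − 0 = 0; torsion from ∂_3 factors > 1: none. So H_2 = 0.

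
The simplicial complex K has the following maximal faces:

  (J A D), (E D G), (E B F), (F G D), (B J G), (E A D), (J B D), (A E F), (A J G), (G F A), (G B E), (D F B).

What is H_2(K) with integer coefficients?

Fix the vertex order A < B < D < E < F < G < J and write every simplex with vertices in increasing order. Then dim K = 2 and the simplices of K are:

  0-simplices (7): A, B, D, E, F, G, J
  1-simplices (18): AD, AE, AF, AG, AJ, BD, BE, BF, BG, BJ, DE, DF, DG, DJ, EF, EG, FG, GJ
  2-simplices (12): ADE, ADJ, AEF, AFG, AGJ, BDF, BDJ, BEF, BEG, BGJ, DEG, DFG

giving chain groups C_0 ≅ Z^7, C_1 ≅ Z^18, C_2 ≅ Z^12.

Boundary ∂_1: C_1 → C_0 sends each edge [p,q] (with p < q) to q − p. For instance
  ∂BE = E − B.
As a 7×18 matrix over Z this has rank 6, with invariant factors (1,1,1,1,1,1).

The boundary map ∂_2: C_2 → C_1 acts by ∂[p,q,r] = [q,r] − [p,r] + [p,q]. For instance
  ∂AFG = FG − AG + AF,
  ∂BDF = DF − BF + BD.
The 18×12 boundary matrix has rank 12 and Smith normal form diag(1,1,1,1,1,1,1,1,1,1,1,2).

Now H_k = ker ∂_k / im ∂_{k+1}, so:

  H_2: rank ker ∂_2 − rank ∂_3 = (12 − 12) − 0 = 0, and there is no ∂_3, so H_2 ≅ 0.

(K is a triangulation of the real projective plane RP^2.)

H_2 ≅ 0.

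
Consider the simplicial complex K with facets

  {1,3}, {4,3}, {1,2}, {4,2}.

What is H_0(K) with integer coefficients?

Order the vertices as 1 < 2 < 3 < 4. Listing each simplex with vertices in this order, K has dimension 1 with simplices:

  0-simplices (4): [1], [2], [3], [4]
  1-simplices (4): [1,2], [1,3], [2,4], [3,4]

Hence C_0 ≅ Z^4, C_1 ≅ Z^4.

The boundary map ∂_1: C_1 → C_0 is given by ∂[p,q] = [q] − [p].
The 4×4 boundary matrix has rank 3 and Smith normal form diag(1,1,1).

Computing H_k = (kernel of ∂_k) / (image of ∂_{k+1}):

  H_0: rank C_0 − rank ∂_1 = 4 − 3 = 1, and the invariant factors of ∂_1 are all 1, so H_0 = Z.

(K is a triangulation of the circle S^1.)

H_0 ≅ Z.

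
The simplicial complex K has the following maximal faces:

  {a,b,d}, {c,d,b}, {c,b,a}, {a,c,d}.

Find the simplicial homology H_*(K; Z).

Order the vertices as a < b < c < d. Listing each simplex with vertices in this order, K has dimension 2 with simplices:

  0-simplices (4): a, b, c, d
  1-simplices (6): ab, ac, ad, bc, bd, cd
  2-simplices (4): abc, abd, acd, bcd

Hence C_0 ≅ Z^4, C_1 ≅ Z^6, C_2 ≅ Z^4.

The boundary map ∂_1: C_1 → C_0 sends each edge [p,q] (with p < q) to q − p. For instance
  ∂ad = d − a.
The resulting 4×6 matrix has rank 3, and its Smith normal form has invariant factors (1,1,1).

∂_2: C_2 → C_1 acts by ∂[p,q,r] = [q,r] − [p,r] + [p,q]. For instance
  ∂acd = cd − ad + ac,
  ∂bcd = cd − bd + bc.
This gives a 6×4 integer matrix of rank 3; reducing to Smith normal form yields diagonal entries (1,1,1).

Now H_k = ker ∂_k / im ∂_{k+1}, so:

  H_0: rank C_0 − rank ∂_1 = 4 − 3 = 1, and the invariant factors of ∂_1 are all 1, so H_0 = Z.
  H_1: rank ker ∂_1 − rank ∂_2 = (6 − 3) − 3 = 0, and the invariant factors of ∂_2 are all 1, so H_1 = 0.
  H_2: rank ker ∂_2 − rank ∂_3 = (4 − 3) − 0 = 1, and there is no ∂_3, so H_2 = Z.

As a check, the Euler characteristic is 4 − 6 + 4 = 2, which agrees with 1 − 0 + 1 = 2.
(K is a triangulation of the 2-sphere S^2.)

H_0 ≅ Z,  H_1 = 0,  H_2 ≅ Z.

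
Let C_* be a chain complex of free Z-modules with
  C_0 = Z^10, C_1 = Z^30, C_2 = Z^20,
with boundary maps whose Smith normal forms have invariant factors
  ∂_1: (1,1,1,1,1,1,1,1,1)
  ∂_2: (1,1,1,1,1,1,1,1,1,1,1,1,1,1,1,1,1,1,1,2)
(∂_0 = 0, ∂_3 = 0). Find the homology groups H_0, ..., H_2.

H_0 = Z,  H_1 = Z ⊕ Z/2Z,  H_2 = 0.

H_0: b_0 = 10 − 0 − 9 = 1; torsion from ∂_1 factors > 1: none. So H_0 = Z.
H_1: b_1 = 30 − 9 − 20 = 1; torsion from ∂_2 factors > 1: [2]. So H_1 = Z ⊕ Z/2Z.
H_2: b_2 = 20 − 20 − 0 = 0; torsion from ∂_3 factors > 1: none. So H_2 = 0.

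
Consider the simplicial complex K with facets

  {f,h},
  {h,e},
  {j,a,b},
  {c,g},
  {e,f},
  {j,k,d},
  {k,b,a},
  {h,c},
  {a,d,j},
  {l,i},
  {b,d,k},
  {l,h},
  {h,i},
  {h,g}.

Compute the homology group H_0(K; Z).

H_0 = Z^2.

Take the total order a < b < c < d < e < f < g < h < i < j < k < l on the vertex set. Then K (dimension 2) consists of the simplices:

  0-simplices (12): a, b, c, d, e, f, g, h, i, j, k, l
  1-simplices (19): ab, ad, aj, ak, bd, bj, bk, cg, ch, dj, dk, ef, eh, fh, gh, hi, hl, il, jk
  2-simplices (5): abj, abk, adj, bdk, djk

Hence C_0 ≅ Z^12, C_1 ≅ Z^19, C_2 ≅ Z^5.

∂_1: C_1 → C_0 maps an edge to its endpoints' difference, ∂[p,q] = q − p. For instance
  ∂ch = h − c.
As a 12×19 matrix over Z this has rank 10, with invariant factors (1,1,1,1,1,1,1,1,1,1).

∂_2: C_2 → C_1 acts by ∂[p,q,r] = [q,r] − [p,r] + [p,q]. For instance
  ∂djk = jk − dk + dj,
  ∂abj = bj − aj + ab.
The resulting 19×5 matrix has rank 5, and its Smith normal form has invariant factors (1,1,1,1,1).

Now H_k = ker ∂_k / im ∂_{k+1}, so:

  H_0: rank C_0 − rank ∂_1 = 12 − 10 = 2, and the invariant factors of ∂_1 are all 1, so H_0 ≅ Z^2.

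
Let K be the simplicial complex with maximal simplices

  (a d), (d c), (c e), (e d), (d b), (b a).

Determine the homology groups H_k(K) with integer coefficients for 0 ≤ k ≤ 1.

H_0 = Z,  H_1 = Z^2.

Take the total order a < b < c < d < e on the vertex set. Then K (dimension 1) consists of the simplices:

  0-simplices (5): a, b, c, d, e
  1-simplices (6): ab, ad, bd, cd, ce, de

Hence C_0 ≅ Z^5, C_1 ≅ Z^6.

Boundary ∂_1: C_1 → C_0 maps an edge to its endpoints' difference, ∂[p,q] = q − p. For instance
  ∂ce = e − c.
As a 5×6 matrix over Z this has rank 4, with invariant factors (1,1,1,1).

Computing H_k = (kernel of ∂_k) / (image of ∂_{k+1}):

  H_0: rank C_0 − rank ∂_1 = 5 − 4 = 1, and the invariant factors of ∂_1 are all 1, so H_0 = Z.
  H_1: rank ker ∂_1 − rank ∂_2 = (6 − 4) − 0 = 2, and there is no ∂_2, so H_1 = Z^2.

As a check, the Euler characteristic is 5 − 6 = -1, which agrees with 1 − 2 = -1.
(K is a triangulation of a wedge of 2 circles.)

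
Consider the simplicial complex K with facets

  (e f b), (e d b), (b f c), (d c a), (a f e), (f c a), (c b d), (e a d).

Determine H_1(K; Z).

H_1 = 0.

Take the total order a < b < c < d < e < f on the vertex set. Then K (dimension 2) consists of the simplices:

  0-simplices (6): a, b, c, d, e, f
  1-simplices (12): ac, ad, ae, af, bc, bd, be, bf, cd, cf, de, ef
  2-simplices (8): acd, acf, ade, aef, bcd, bcf, bde, bef

so the chain groups are C_0 ≅ Z^6, C_1 ≅ Z^12, C_2 ≅ Z^8.

∂_1: C_1 → C_0 sends each edge [p,q] (with p < q) to q − p. For instance
  ∂cf = f − c.
The 6×12 boundary matrix has rank 5 and Smith normal form diag(1,1,1,1,1).

Boundary ∂_2: C_2 → C_1 sends each 2-simplex [p,q,r] to [q,r] − [p,r] + [p,q]. For instance
  ∂ade = de − ae + ad,
  ∂bcd = cd − bd + bc.
This gives a 12×8 integer matrix of rank 7; reducing to Smith normal form yields diagonal entries (1,1,1,1,1,1,1).

Computing H_k = (kernel of ∂_k) / (image of ∂_{k+1}):

  H_1: rank ker ∂_1 − rank ∂_2 = (12 − 5) − 7 = 0, and the invariant factors of ∂_2 are all 1, so H_1 = 0.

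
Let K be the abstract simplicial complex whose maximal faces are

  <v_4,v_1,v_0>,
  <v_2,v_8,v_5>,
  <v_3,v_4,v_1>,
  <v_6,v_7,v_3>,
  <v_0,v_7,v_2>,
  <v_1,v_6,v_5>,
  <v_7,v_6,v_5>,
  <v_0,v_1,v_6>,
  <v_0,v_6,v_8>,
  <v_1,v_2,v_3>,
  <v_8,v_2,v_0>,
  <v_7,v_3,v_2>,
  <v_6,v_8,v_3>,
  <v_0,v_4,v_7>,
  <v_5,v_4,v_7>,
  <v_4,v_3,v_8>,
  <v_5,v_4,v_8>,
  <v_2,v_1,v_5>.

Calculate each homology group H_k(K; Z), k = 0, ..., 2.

Fix the vertex order v_0 < v_1 < v_2 < v_3 < v_4 < v_5 < v_6 < v_7 < v_8 and write every simplex with vertices in increasing order. Then dim K = 2 and the simplices of K are:

  0-simplices (9): [v_0], [v_1], [v_2], [v_3], [v_4], [v_5], [v_6], [v_7], [v_8]
  1-simplices (27): (27 of them)
  2-simplices (18): (18 of them)

Hence C_0 ≅ Z^9, C_1 ≅ Z^27, C_2 ≅ Z^18.

Boundary ∂_1: C_1 → C_0 sends each edge [p,q] (with p < q) to q − p. For instance
  ∂[v_0,v_1] = [v_1] − [v_0].
The resulting 9×27 matrix has rank 8, and its Smith normal form has invariant factors (1,1,1,1,1,1,1,1).

Boundary ∂_2: C_2 → C_1 acts by ∂[p,q,r] = [q,r] − [p,r] + [p,q]. For instance
  ∂[v_3,v_6,v_7] = [v_6,v_7] − [v_3,v_7] + [v_3,v_6],
  ∂[v_0,v_4,v_7] = [v_4,v_7] − [v_0,v_7] + [v_0,v_4].
The 27×18 boundary matrix has rank 17 and Smith normal form diag(1,1,1,1,1,1,1,1,1,1,1,1,1,1,1,1,1).

From H_k ≅ ker(∂_k) / im(∂_{k+1}) we obtain:

  H_0: rank C_0 − rank ∂_1 = 9 − 8 = 1, and the invariant factors of ∂_1 are all 1, so H_0 ≅ Z.
  H_1: rank ker ∂_1 − rank ∂_2 = (27 − 8) − 17 = 2, and the invariant factors of ∂_2 are all 1, so H_1 ≅ Z^2.
  H_2: rank ker ∂_2 − rank ∂_3 = (18 − 17) − 0 = 1, and there is no ∂_3, so H_2 ≅ Z.

H_0 ≅ Z,  H_1 ≅ Z^2,  H_2 ≅ Z.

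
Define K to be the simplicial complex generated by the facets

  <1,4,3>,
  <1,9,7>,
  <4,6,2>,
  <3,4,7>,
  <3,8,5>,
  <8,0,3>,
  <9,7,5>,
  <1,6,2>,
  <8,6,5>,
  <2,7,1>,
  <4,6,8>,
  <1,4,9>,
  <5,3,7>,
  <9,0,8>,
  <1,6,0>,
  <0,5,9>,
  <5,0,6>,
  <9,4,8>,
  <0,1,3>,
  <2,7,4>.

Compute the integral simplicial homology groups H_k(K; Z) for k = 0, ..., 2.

Fix the vertex order 0 < 1 < 2 < 3 < 4 < 5 < 6 < 7 < 8 < 9 and write every simplex with vertices in increasing order. Then dim K = 2 and the simplices of K are:

  0-simplices (10): [0], [1], [2], [3], [4], [5], [6], [7], [8], [9]
  1-simplices (30): (30 of them)
  2-simplices (20): (20 of them)

Hence C_0 ≅ Z^10, C_1 ≅ Z^30, C_2 ≅ Z^20.

∂_1: C_1 → C_0 maps an edge to its endpoints' difference, ∂[p,q] = q − p. For instance
  ∂[1,6] = [6] − [1].
The resulting 10×30 matrix has rank 9, and its Smith normal form has invariant factors (1,1,1,1,1,1,1,1,1).

The boundary map ∂_2: C_2 → C_1 maps a triangle to the signed sum of its edges. For instance
  ∂[2,4,6] = [4,6] − [2,6] + [2,4],
  ∂[3,4,7] = [4,7] − [3,7] + [3,4].
As a 30×20 matrix over Z this has rank 20, with invariant factors (1,1,1,1,1,1,1,1,1,1,1,1,1,1,1,1,1,1,1,2).

Now H_k = ker ∂_k / im ∂_{k+1}, so:

  H_0: rank C_0 − rank ∂_1 = 10 − 9 = 1, and the invariant factors of ∂_1 are all 1, so H_0 ≅ Z.
  H_1: rank ker ∂_1 − rank ∂_2 = (30 − 9) − 20 = 1, and ∂_2 has invariant factor 2 > 1, so H_1 ≅ Z ⊕ Z/2Z.
  H_2: rank ker ∂_2 − rank ∂_3 = (20 − 20) − 0 = 0, and there is no ∂_3, so H_2 ≅ 0.

H_0 ≅ Z,  H_1 ≅ Z ⊕ Z/2Z,  H_2 = 0.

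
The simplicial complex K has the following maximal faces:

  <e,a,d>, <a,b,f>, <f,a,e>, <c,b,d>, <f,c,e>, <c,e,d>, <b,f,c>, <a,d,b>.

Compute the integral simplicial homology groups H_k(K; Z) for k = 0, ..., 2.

H_0 = Z,  H_1 = 0,  H_2 = Z.

We work with the vertex ordering a < b < c < d < e < f. The simplices of K, each written with vertices in increasing order, are:

  0-simplices (6): a, b, c, d, e, f
  1-simplices (12): ab, ad, ae, af, bc, bd, bf, cd, ce, cf, de, ef
  2-simplices (8): abd, abf, ade, aef, bcd, bcf, cde, cef

Hence C_0 ≅ Z^6, C_1 ≅ Z^12, C_2 ≅ Z^8.

The boundary map ∂_1: C_1 → C_0 maps an edge to its endpoints' difference, ∂[p,q] = q − p.
This gives a 6×12 integer matrix of rank 5; reducing to Smith normal form yields diagonal entries (1,1,1,1,1).

∂_2: C_2 → C_1 sends each 2-simplex [p,q,r] to [q,r] − [p,r] + [p,q]. For instance
  ∂bcd = cd − bd + bc,
  ∂bcf = cf − bf + bc.
This gives a 12×8 integer matrix of rank 7; reducing to Smith normal form yields diagonal entries (1,1,1,1,1,1,1).

Now H_k = ker ∂_k / im ∂_{k+1}, so:

  H_0: rank C_0 − rank ∂_1 = 6 − 5 = 1, and the invariant factors of ∂_1 are all 1, so H_0 = Z.
  H_1: rank ker ∂_1 − rank ∂_2 = (12 − 5) − 7 = 0, and the invariant factors of ∂_2 are all 1, so H_1 = 0.
  H_2: rank ker ∂_2 − rank ∂_3 = (8 − 7) − 0 = 1, and there is no ∂_3, so H_2 = Z.

As a check, the Euler characteristic is 6 − 12 + 8 = 2, which agrees with 1 − 0 + 1 = 2.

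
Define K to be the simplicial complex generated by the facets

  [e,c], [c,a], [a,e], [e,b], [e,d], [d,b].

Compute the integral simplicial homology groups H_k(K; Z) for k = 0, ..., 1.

H_0 ≅ Z,  H_1 ≅ Z^2.

Order the vertices as a < b < c < d < e. Listing each simplex with vertices in this order, K has dimension 1 with simplices:

  0-simplices (5): a, b, c, d, e
  1-simplices (6): ac, ae, bd, be, ce, de

Hence C_0 ≅ Z^5, C_1 ≅ Z^6.

∂_1: C_1 → C_0 maps an edge to its endpoints' difference, ∂[p,q] = q − p. For instance
  ∂de = e − d.
As a 5×6 matrix over Z this has rank 4, with invariant factors (1,1,1,1).

Reading off H_k = ker ∂_k / im ∂_{k+1}:

  H_0: rank C_0 − rank ∂_1 = 5 − 4 = 1, and the invariant factors of ∂_1 are all 1, so H_0 = Z.
  H_1: rank ker ∂_1 − rank ∂_2 = (6 − 4) − 0 = 2, and there is no ∂_2, so H_1 = Z^2.

As a check, the Euler characteristic is 5 − 6 = -1, which agrees with 1 − 2 = -1.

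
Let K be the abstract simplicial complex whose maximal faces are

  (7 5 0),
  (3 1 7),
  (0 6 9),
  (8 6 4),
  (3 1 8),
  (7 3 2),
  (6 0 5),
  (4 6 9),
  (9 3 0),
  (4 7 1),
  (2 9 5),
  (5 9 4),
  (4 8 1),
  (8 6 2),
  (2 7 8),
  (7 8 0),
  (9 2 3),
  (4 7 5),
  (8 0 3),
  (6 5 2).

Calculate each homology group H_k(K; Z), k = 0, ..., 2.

H_0 ≅ Z,  H_1 ≅ Z × Z/2,  H_2 = 0.

Fix the vertex order 0 < 1 < 2 < 3 < 4 < 5 < 6 < 7 < 8 < 9 and write every simplex with vertices in increasing order. Then dim K = 2 and the simplices of K are:

  0-simplices (10): [0], [1], [2], [3], [4], [5], [6], [7], [8], [9]
  1-simplices (30): (30 of them)
  2-simplices (20): (20 of them)

Hence C_0 ≅ Z^10, C_1 ≅ Z^30, C_2 ≅ Z^20.

∂_1: C_1 → C_0 is given by ∂[p,q] = [q] − [p]. For instance
  ∂[2,3] = [3] − [2].
The resulting 10×30 matrix has rank 9, and its Smith normal form has invariant factors (1,1,1,1,1,1,1,1,1).

Boundary ∂_2: C_2 → C_1 sends each 2-simplex [p,q,r] to [q,r] − [p,r] + [p,q]. For instance
  ∂[4,5,9] = [5,9] − [4,9] + [4,5],
  ∂[2,3,7] = [3,7] − [2,7] + [2,3].
The resulting 30×20 matrix has rank 20, and its Smith normal form has invariant factors (1,1,1,1,1,1,1,1,1,1,1,1,1,1,1,1,1,1,1,2).

From H_k ≅ ker(∂_k) / im(∂_{k+1}) we obtain:

  H_0: rank C_0 − rank ∂_1 = 10 − 9 = 1, and the invariant factors of ∂_1 are all 1, so H_0 ≅ Z.
  H_1: rank ker ∂_1 − rank ∂_2 = (30 − 9) − 20 = 1, and ∂_2 has invariant factor 2 > 1, so H_1 ≅ Z × Z/2.
  H_2: rank ker ∂_2 − rank ∂_3 = (20 − 20) − 0 = 0, and there is no ∂_3, so H_2 ≅ 0.

As a check, the Euler characteristic is 10 − 30 + 20 = 0, which agrees with 1 − 1 + 0 = 0.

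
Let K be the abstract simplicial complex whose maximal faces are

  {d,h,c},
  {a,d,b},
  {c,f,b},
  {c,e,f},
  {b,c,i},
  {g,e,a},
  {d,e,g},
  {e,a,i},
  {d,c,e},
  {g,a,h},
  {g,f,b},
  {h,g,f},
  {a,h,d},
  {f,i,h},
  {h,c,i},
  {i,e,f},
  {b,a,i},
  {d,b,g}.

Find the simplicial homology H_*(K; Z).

Order the vertices as a < b < c < d < e < f < g < h < i. Listing each simplex with vertices in this order, K has dimension 2 with simplices:

  0-simplices (9): a, b, c, d, e, f, g, h, i
  1-simplices (27): ab, ad, ae, ag, ah, ai, bc, bd, bf, bg, bi, cd, ce, cf, ch, ci, de, dg, dh, ef, eg, ei, fg, fh, fi, gh, hi
  2-simplices (18): abd, abi, adh, aeg, aei, agh, bcf, bci, bdg, bfg, cde, cdh, cef, chi, deg, efi, fgh, fhi

so the chain groups are C_0 ≅ Z^9, C_1 ≅ Z^27, C_2 ≅ Z^18.

The boundary map ∂_1: C_1 → C_0 maps an edge to its endpoints' difference, ∂[p,q] = q − p. For instance
  ∂fg = g − f.
As a 9×27 matrix over Z this has rank 8, with invariant factors (1,1,1,1,1,1,1,1).

Boundary ∂_2: C_2 → C_1 maps a triangle to the signed sum of its edges. For instance
  ∂cef = ef − cf + ce,
  ∂fhi = hi − fi + fh.
The 27×18 boundary matrix has rank 18 and Smith normal form diag(1,1,1,1,1,1,1,1,1,1,1,1,1,1,1,1,1,2).

Computing H_k = (kernel of ∂_k) / (image of ∂_{k+1}):

  H_0: rank C_0 − rank ∂_1 = 9 − 8 = 1, and the invariant factors of ∂_1 are all 1, so H_0 = Z.
  H_1: rank ker ∂_1 − rank ∂_2 = (27 − 8) − 18 = 1, and ∂_2 has invariant factor 2 > 1, so H_1 = Z ⊕ Z_2.
  H_2: rank ker ∂_2 − rank ∂_3 = (18 − 18) − 0 = 0, and there is no ∂_3, so H_2 = 0.

(K is a triangulation of the Klein bottle.)

H_0 ≅ Z,  H_1 ≅ Z ⊕ Z_2,  H_2 = 0.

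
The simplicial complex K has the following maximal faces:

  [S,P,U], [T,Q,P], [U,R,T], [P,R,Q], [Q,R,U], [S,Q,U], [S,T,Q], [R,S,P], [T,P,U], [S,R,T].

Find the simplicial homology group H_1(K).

Fix the vertex order P < Q < R < S < T < U and write every simplex with vertices in increasing order. Then dim K = 2 and the simplices of K are:

  0-simplices (6): P, Q, R, S, T, U
  1-simplices (15): PQ, PR, PS, PT, PU, QR, QS, QT, QU, RS, RT, RU, ST, SU, TU
  2-simplices (10): PQR, PQT, PRS, PSU, PTU, QRU, QST, QSU, RST, RTU

Hence C_0 ≅ Z^6, C_1 ≅ Z^15, C_2 ≅ Z^10.

The boundary map ∂_1: C_1 → C_0 is given by ∂[p,q] = [q] − [p]. For instance
  ∂QR = R − Q.
The resulting 6×15 matrix has rank 5, and its Smith normal form has invariant factors (1,1,1,1,1).

The boundary map ∂_2: C_2 → C_1 sends each 2-simplex [p,q,r] to [q,r] − [p,r] + [p,q]. For instance
  ∂PTU = TU − PU + PT,
  ∂PSU = SU − PU + PS.
The resulting 15×10 matrix has rank 10, and its Smith normal form has invariant factors (1,1,1,1,1,1,1,1,1,2).

Now H_k = ker ∂_k / im ∂_{k+1}, so:

  H_1: rank ker ∂_1 − rank ∂_2 = (15 − 5) − 10 = 0, and ∂_2 has invariant factor 2 > 1, so H_1 = Z/2Z.

H_1 = Z/2Z.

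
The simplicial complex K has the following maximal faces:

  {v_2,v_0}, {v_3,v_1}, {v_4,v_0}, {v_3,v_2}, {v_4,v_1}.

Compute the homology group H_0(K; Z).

We work with the vertex ordering v_0 < v_1 < v_2 < v_3 < v_4. The simplices of K, each written with vertices in increasing order, are:

  0-simplices (5): [v_0], [v_1], [v_2], [v_3], [v_4]
  1-simplices (5): [v_0,v_2], [v_0,v_4], [v_1,v_3], [v_1,v_4], [v_2,v_3]

giving chain groups C_0 ≅ Z^5, C_1 ≅ Z^5.

The boundary map ∂_1: C_1 → C_0 is given by ∂[p,q] = [q] − [p]. For instance
  ∂[v_2,v_3] = [v_3] − [v_2].
The 5×5 boundary matrix has rank 4 and Smith normal form diag(1,1,1,1).

Reading off H_k = ker ∂_k / im ∂_{k+1}:

  H_0: rank C_0 − rank ∂_1 = 5 − 4 = 1, and the invariant factors of ∂_1 are all 1, so H_0 ≅ Z.

H_0 = Z.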